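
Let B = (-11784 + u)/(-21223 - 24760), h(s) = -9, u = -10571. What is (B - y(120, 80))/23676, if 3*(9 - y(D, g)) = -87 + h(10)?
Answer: -465737/272173377 ≈ -0.0017112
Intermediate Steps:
y(D, g) = 41 (y(D, g) = 9 - (-87 - 9)/3 = 9 - ⅓*(-96) = 9 + 32 = 41)
B = 22355/45983 (B = (-11784 - 10571)/(-21223 - 24760) = -22355/(-45983) = -22355*(-1/45983) = 22355/45983 ≈ 0.48616)
(B - y(120, 80))/23676 = (22355/45983 - 1*41)/23676 = (22355/45983 - 41)*(1/23676) = -1862948/45983*1/23676 = -465737/272173377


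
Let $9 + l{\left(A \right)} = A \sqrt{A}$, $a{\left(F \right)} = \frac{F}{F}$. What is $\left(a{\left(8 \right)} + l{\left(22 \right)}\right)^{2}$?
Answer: $10712 - 352 \sqrt{22} \approx 9061.0$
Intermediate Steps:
$a{\left(F \right)} = 1$
$l{\left(A \right)} = -9 + A^{\frac{3}{2}}$ ($l{\left(A \right)} = -9 + A \sqrt{A} = -9 + A^{\frac{3}{2}}$)
$\left(a{\left(8 \right)} + l{\left(22 \right)}\right)^{2} = \left(1 - \left(9 - 22^{\frac{3}{2}}\right)\right)^{2} = \left(1 - \left(9 - 22 \sqrt{22}\right)\right)^{2} = \left(-8 + 22 \sqrt{22}\right)^{2}$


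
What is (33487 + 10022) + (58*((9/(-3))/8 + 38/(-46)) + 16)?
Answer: 3997891/92 ≈ 43455.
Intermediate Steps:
(33487 + 10022) + (58*((9/(-3))/8 + 38/(-46)) + 16) = 43509 + (58*((9*(-⅓))*(⅛) + 38*(-1/46)) + 16) = 43509 + (58*(-3*⅛ - 19/23) + 16) = 43509 + (58*(-3/8 - 19/23) + 16) = 43509 + (58*(-221/184) + 16) = 43509 + (-6409/92 + 16) = 43509 - 4937/92 = 3997891/92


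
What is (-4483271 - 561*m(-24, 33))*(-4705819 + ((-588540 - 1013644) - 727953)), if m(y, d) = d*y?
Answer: 28417937809804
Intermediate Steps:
(-4483271 - 561*m(-24, 33))*(-4705819 + ((-588540 - 1013644) - 727953)) = (-4483271 - 18513*(-24))*(-4705819 + ((-588540 - 1013644) - 727953)) = (-4483271 - 561*(-792))*(-4705819 + (-1602184 - 727953)) = (-4483271 + 444312)*(-4705819 - 2330137) = -4038959*(-7035956) = 28417937809804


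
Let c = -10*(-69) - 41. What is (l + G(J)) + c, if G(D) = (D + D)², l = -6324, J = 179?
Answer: 122489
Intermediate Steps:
c = 649 (c = 690 - 41 = 649)
G(D) = 4*D² (G(D) = (2*D)² = 4*D²)
(l + G(J)) + c = (-6324 + 4*179²) + 649 = (-6324 + 4*32041) + 649 = (-6324 + 128164) + 649 = 121840 + 649 = 122489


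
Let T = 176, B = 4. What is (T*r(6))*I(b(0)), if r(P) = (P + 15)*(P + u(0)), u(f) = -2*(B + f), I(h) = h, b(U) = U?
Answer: 0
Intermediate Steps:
u(f) = -8 - 2*f (u(f) = -2*(4 + f) = -8 - 2*f)
r(P) = (-8 + P)*(15 + P) (r(P) = (P + 15)*(P + (-8 - 2*0)) = (15 + P)*(P + (-8 + 0)) = (15 + P)*(P - 8) = (15 + P)*(-8 + P) = (-8 + P)*(15 + P))
(T*r(6))*I(b(0)) = (176*(-120 + 6² + 7*6))*0 = (176*(-120 + 36 + 42))*0 = (176*(-42))*0 = -7392*0 = 0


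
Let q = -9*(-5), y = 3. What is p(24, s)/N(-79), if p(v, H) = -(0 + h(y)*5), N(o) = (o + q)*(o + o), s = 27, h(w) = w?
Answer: -15/5372 ≈ -0.0027923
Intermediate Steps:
q = 45
N(o) = 2*o*(45 + o) (N(o) = (o + 45)*(o + o) = (45 + o)*(2*o) = 2*o*(45 + o))
p(v, H) = -15 (p(v, H) = -(0 + 3*5) = -(0 + 15) = -1*15 = -15)
p(24, s)/N(-79) = -15*(-1/(158*(45 - 79))) = -15/(2*(-79)*(-34)) = -15/5372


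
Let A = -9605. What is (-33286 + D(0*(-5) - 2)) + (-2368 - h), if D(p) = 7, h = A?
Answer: -26042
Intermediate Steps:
h = -9605
(-33286 + D(0*(-5) - 2)) + (-2368 - h) = (-33286 + 7) + (-2368 - 1*(-9605)) = -33279 + (-2368 + 9605) = -33279 + 7237 = -26042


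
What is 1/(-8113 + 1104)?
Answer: -1/7009 ≈ -0.00014267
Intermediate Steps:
1/(-8113 + 1104) = 1/(-7009) = -1/7009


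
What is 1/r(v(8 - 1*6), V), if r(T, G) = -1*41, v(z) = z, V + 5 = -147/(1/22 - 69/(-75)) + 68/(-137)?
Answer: -1/41 ≈ -0.024390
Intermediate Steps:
V = -3825431/24249 (V = -5 + (-147/(1/22 - 69/(-75)) + 68/(-137)) = -5 + (-147/(1*(1/22) - 69*(-1/75)) + 68*(-1/137)) = -5 + (-147/(1/22 + 23/25) - 68/137) = -5 + (-147/531/550 - 68/137) = -5 + (-147*550/531 - 68/137) = -5 + (-26950/177 - 68/137) = -5 - 3704186/24249 = -3825431/24249 ≈ -157.76)
r(T, G) = -41
1/r(v(8 - 1*6), V) = 1/(-41) = -1/41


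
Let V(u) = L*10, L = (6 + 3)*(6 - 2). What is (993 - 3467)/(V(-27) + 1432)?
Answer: -1237/896 ≈ -1.3806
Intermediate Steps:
L = 36 (L = 9*4 = 36)
V(u) = 360 (V(u) = 36*10 = 360)
(993 - 3467)/(V(-27) + 1432) = (993 - 3467)/(360 + 1432) = -2474/1792 = -2474*1/1792 = -1237/896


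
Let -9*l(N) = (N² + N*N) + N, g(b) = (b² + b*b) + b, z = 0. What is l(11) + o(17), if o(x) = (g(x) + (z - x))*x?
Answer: 88181/9 ≈ 9797.9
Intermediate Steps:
g(b) = b + 2*b² (g(b) = (b² + b²) + b = 2*b² + b = b + 2*b²)
l(N) = -2*N²/9 - N/9 (l(N) = -((N² + N*N) + N)/9 = -((N² + N²) + N)/9 = -(2*N² + N)/9 = -(N + 2*N²)/9 = -2*N²/9 - N/9)
o(x) = x*(-x + x*(1 + 2*x)) (o(x) = (x*(1 + 2*x) + (0 - x))*x = (x*(1 + 2*x) - x)*x = (-x + x*(1 + 2*x))*x = x*(-x + x*(1 + 2*x)))
l(11) + o(17) = -⅑*11*(1 + 2*11) + 2*17³ = -⅑*11*(1 + 22) + 2*4913 = -⅑*11*23 + 9826 = -253/9 + 9826 = 88181/9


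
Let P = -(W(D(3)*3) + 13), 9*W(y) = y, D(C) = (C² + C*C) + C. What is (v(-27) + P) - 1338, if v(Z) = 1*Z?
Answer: -1385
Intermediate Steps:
D(C) = C + 2*C² (D(C) = (C² + C²) + C = 2*C² + C = C + 2*C²)
v(Z) = Z
W(y) = y/9
P = -20 (P = -(((3*(1 + 2*3))*3)/9 + 13) = -(((3*(1 + 6))*3)/9 + 13) = -(((3*7)*3)/9 + 13) = -((21*3)/9 + 13) = -((⅑)*63 + 13) = -(7 + 13) = -1*20 = -20)
(v(-27) + P) - 1338 = (-27 - 20) - 1338 = -47 - 1338 = -1385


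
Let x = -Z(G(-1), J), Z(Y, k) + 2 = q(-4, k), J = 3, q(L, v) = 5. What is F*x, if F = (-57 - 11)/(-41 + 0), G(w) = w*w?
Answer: -204/41 ≈ -4.9756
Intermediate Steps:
G(w) = w**2
Z(Y, k) = 3 (Z(Y, k) = -2 + 5 = 3)
x = -3 (x = -1*3 = -3)
F = 68/41 (F = -68/(-41) = -68*(-1/41) = 68/41 ≈ 1.6585)
F*x = (68/41)*(-3) = -204/41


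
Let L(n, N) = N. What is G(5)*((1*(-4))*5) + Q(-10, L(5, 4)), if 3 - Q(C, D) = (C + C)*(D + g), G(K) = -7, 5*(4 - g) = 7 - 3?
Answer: 287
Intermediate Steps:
g = 16/5 (g = 4 - (7 - 3)/5 = 4 - 1/5*4 = 4 - 4/5 = 16/5 ≈ 3.2000)
Q(C, D) = 3 - 2*C*(16/5 + D) (Q(C, D) = 3 - (C + C)*(D + 16/5) = 3 - 2*C*(16/5 + D))
G(5)*((1*(-4))*5) + Q(-10, L(5, 4)) = -7*1*(-4)*5 + (3 - 32/5*(-10) - 2*(-10)*4) = -(-28)*5 + (3 + 64 + 80) = -7*(-20) + 147 = 140 + 147 = 287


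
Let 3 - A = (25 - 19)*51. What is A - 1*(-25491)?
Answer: 25188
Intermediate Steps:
A = -303 (A = 3 - (25 - 19)*51 = 3 - 6*51 = 3 - 1*306 = 3 - 306 = -303)
A - 1*(-25491) = -303 - 1*(-25491) = -303 + 25491 = 25188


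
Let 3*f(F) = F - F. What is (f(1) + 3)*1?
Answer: 3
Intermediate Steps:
f(F) = 0 (f(F) = (F - F)/3 = (⅓)*0 = 0)
(f(1) + 3)*1 = (0 + 3)*1 = 3*1 = 3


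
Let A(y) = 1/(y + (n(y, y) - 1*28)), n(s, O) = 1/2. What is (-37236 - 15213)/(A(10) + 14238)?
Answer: -1835715/498328 ≈ -3.6837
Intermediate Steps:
n(s, O) = ½
A(y) = 1/(-55/2 + y) (A(y) = 1/(y + (½ - 1*28)) = 1/(y + (½ - 28)) = 1/(y - 55/2) = 1/(-55/2 + y))
(-37236 - 15213)/(A(10) + 14238) = (-37236 - 15213)/(2/(-55 + 2*10) + 14238) = -52449/(2/(-55 + 20) + 14238) = -52449/(2/(-35) + 14238) = -52449/(2*(-1/35) + 14238) = -52449/(-2/35 + 14238) = -52449/498328/35 = -52449*35/498328 = -1835715/498328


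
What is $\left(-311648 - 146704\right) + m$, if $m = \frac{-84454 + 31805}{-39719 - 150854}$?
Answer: $- \frac{87349463047}{190573} \approx -4.5835 \cdot 10^{5}$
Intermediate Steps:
$m = \frac{52649}{190573}$ ($m = - \frac{52649}{-190573} = \left(-52649\right) \left(- \frac{1}{190573}\right) = \frac{52649}{190573} \approx 0.27627$)
$\left(-311648 - 146704\right) + m = \left(-311648 - 146704\right) + \frac{52649}{190573} = -458352 + \frac{52649}{190573} = - \frac{87349463047}{190573}$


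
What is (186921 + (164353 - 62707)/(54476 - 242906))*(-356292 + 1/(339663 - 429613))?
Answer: -94066044720635911332/1412439875 ≈ -6.6598e+10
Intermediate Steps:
(186921 + (164353 - 62707)/(54476 - 242906))*(-356292 + 1/(339663 - 429613)) = (186921 + 101646/(-188430))*(-356292 + 1/(-89950)) = (186921 + 101646*(-1/188430))*(-356292 - 1/89950) = (186921 - 16941/31405)*(-32048465401/89950) = (5870237064/31405)*(-32048465401/89950) = -94066044720635911332/1412439875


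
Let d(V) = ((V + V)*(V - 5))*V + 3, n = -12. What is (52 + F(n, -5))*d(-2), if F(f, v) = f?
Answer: -2120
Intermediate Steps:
d(V) = 3 + 2*V²*(-5 + V) (d(V) = ((2*V)*(-5 + V))*V + 3 = (2*V*(-5 + V))*V + 3 = 2*V²*(-5 + V) + 3 = 3 + 2*V²*(-5 + V))
(52 + F(n, -5))*d(-2) = (52 - 12)*(3 - 10*(-2)² + 2*(-2)³) = 40*(3 - 10*4 + 2*(-8)) = 40*(3 - 40 - 16) = 40*(-53) = -2120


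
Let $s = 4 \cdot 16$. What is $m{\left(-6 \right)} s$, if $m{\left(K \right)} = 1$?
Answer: $64$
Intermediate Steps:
$s = 64$
$m{\left(-6 \right)} s = 1 \cdot 64 = 64$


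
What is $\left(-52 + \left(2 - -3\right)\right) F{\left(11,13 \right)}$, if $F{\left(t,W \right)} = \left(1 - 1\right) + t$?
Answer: $-517$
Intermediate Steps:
$F{\left(t,W \right)} = t$ ($F{\left(t,W \right)} = 0 + t = t$)
$\left(-52 + \left(2 - -3\right)\right) F{\left(11,13 \right)} = \left(-52 + \left(2 - -3\right)\right) 11 = \left(-52 + \left(2 + 3\right)\right) 11 = \left(-52 + 5\right) 11 = \left(-47\right) 11 = -517$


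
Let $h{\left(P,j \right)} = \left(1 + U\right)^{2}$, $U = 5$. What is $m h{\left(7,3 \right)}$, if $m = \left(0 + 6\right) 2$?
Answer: $432$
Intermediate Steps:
$h{\left(P,j \right)} = 36$ ($h{\left(P,j \right)} = \left(1 + 5\right)^{2} = 6^{2} = 36$)
$m = 12$ ($m = 6 \cdot 2 = 12$)
$m h{\left(7,3 \right)} = 12 \cdot 36 = 432$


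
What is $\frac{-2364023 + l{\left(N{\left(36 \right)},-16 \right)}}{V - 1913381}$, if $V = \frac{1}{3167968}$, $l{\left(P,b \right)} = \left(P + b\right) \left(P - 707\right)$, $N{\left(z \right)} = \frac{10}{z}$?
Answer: $\frac{603769881180728}{490983912164367} \approx 1.2297$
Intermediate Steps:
$l{\left(P,b \right)} = \left(-707 + P\right) \left(P + b\right)$ ($l{\left(P,b \right)} = \left(P + b\right) \left(-707 + P\right) = \left(-707 + P\right) \left(P + b\right)$)
$V = \frac{1}{3167968} \approx 3.1566 \cdot 10^{-7}$
$\frac{-2364023 + l{\left(N{\left(36 \right)},-16 \right)}}{V - 1913381} = \frac{-2364023 + \left(\left(\frac{10}{36}\right)^{2} - 707 \cdot \frac{10}{36} - -11312 + \frac{10}{36} \left(-16\right)\right)}{\frac{1}{3167968} - 1913381} = \frac{-2364023 + \left(\left(10 \cdot \frac{1}{36}\right)^{2} - 707 \cdot 10 \cdot \frac{1}{36} + 11312 + 10 \cdot \frac{1}{36} \left(-16\right)\right)}{- \frac{6061529779807}{3167968}} = \left(-2364023 + \left(\left(\frac{5}{18}\right)^{2} - \frac{3535}{18} + 11312 + \frac{5}{18} \left(-16\right)\right)\right) \left(- \frac{3167968}{6061529779807}\right) = \left(-2364023 + \left(\frac{25}{324} - \frac{3535}{18} + 11312 - \frac{40}{9}\right)\right) \left(- \frac{3167968}{6061529779807}\right) = \left(-2364023 + \frac{3600043}{324}\right) \left(- \frac{3167968}{6061529779807}\right) = \left(- \frac{762343409}{324}\right) \left(- \frac{3167968}{6061529779807}\right) = \frac{603769881180728}{490983912164367}$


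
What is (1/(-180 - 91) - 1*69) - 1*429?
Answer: -134959/271 ≈ -498.00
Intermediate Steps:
(1/(-180 - 91) - 1*69) - 1*429 = (1/(-271) - 69) - 429 = (-1/271 - 69) - 429 = -18700/271 - 429 = -134959/271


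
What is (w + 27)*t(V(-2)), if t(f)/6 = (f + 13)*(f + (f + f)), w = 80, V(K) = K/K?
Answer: 26964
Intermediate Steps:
V(K) = 1
t(f) = 18*f*(13 + f) (t(f) = 6*((f + 13)*(f + (f + f))) = 6*((13 + f)*(f + 2*f)) = 6*((13 + f)*(3*f)) = 6*(3*f*(13 + f)) = 18*f*(13 + f))
(w + 27)*t(V(-2)) = (80 + 27)*(18*1*(13 + 1)) = 107*(18*1*14) = 107*252 = 26964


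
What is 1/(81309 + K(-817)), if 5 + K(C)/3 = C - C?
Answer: 1/81294 ≈ 1.2301e-5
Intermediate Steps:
K(C) = -15 (K(C) = -15 + 3*(C - C) = -15 + 3*0 = -15 + 0 = -15)
1/(81309 + K(-817)) = 1/(81309 - 15) = 1/81294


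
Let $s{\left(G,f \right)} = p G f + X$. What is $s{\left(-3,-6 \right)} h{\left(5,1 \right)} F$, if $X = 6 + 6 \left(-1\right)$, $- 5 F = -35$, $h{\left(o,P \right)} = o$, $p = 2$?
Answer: $1260$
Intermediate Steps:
$F = 7$ ($F = \left(- \frac{1}{5}\right) \left(-35\right) = 7$)
$X = 0$ ($X = 6 - 6 = 0$)
$s{\left(G,f \right)} = 2 G f$ ($s{\left(G,f \right)} = 2 G f + 0 = 2 G f$)
$s{\left(-3,-6 \right)} h{\left(5,1 \right)} F = 2 \left(-3\right) \left(-6\right) 5 \cdot 7 = 36 \cdot 5 \cdot 7 = 180 \cdot 7 = 1260$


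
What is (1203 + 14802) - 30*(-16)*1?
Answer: 16485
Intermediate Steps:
(1203 + 14802) - 30*(-16)*1 = 16005 + 480*1 = 16005 + 480 = 16485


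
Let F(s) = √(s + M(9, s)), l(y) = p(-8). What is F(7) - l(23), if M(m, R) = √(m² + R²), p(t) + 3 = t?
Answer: 11 + √(7 + √130) ≈ 15.290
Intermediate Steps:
p(t) = -3 + t
l(y) = -11 (l(y) = -3 - 8 = -11)
M(m, R) = √(R² + m²)
F(s) = √(s + √(81 + s²)) (F(s) = √(s + √(s² + 9²)) = √(s + √(s² + 81)) = √(s + √(81 + s²)))
F(7) - l(23) = √(7 + √(81 + 7²)) - 1*(-11) = √(7 + √(81 + 49)) + 11 = √(7 + √130) + 11 = 11 + √(7 + √130)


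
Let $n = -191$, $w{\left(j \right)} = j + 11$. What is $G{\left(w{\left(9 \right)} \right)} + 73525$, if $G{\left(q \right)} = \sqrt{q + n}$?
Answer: $73525 + 3 i \sqrt{19} \approx 73525.0 + 13.077 i$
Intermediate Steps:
$w{\left(j \right)} = 11 + j$
$G{\left(q \right)} = \sqrt{-191 + q}$ ($G{\left(q \right)} = \sqrt{q - 191} = \sqrt{-191 + q}$)
$G{\left(w{\left(9 \right)} \right)} + 73525 = \sqrt{-191 + \left(11 + 9\right)} + 73525 = \sqrt{-191 + 20} + 73525 = \sqrt{-171} + 73525 = 3 i \sqrt{19} + 73525 = 73525 + 3 i \sqrt{19}$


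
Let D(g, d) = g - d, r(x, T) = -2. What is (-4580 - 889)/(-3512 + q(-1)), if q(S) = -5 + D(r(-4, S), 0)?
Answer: 1823/1173 ≈ 1.5541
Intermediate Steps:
q(S) = -7 (q(S) = -5 + (-2 - 1*0) = -5 + (-2 + 0) = -5 - 2 = -7)
(-4580 - 889)/(-3512 + q(-1)) = (-4580 - 889)/(-3512 - 7) = -5469/(-3519) = -5469*(-1/3519) = 1823/1173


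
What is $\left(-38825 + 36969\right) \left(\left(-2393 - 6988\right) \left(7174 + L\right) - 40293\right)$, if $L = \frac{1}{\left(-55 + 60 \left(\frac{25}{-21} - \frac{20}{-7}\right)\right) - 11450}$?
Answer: $\frac{1425422811537024}{11405} \approx 1.2498 \cdot 10^{11}$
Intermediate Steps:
$L = - \frac{1}{11405}$ ($L = \frac{1}{\left(-55 + 60 \left(25 \left(- \frac{1}{21}\right) - - \frac{20}{7}\right)\right) - 11450} = \frac{1}{\left(-55 + 60 \left(- \frac{25}{21} + \frac{20}{7}\right)\right) - 11450} = \frac{1}{\left(-55 + 60 \cdot \frac{5}{3}\right) - 11450} = \frac{1}{\left(-55 + 100\right) - 11450} = \frac{1}{45 - 11450} = \frac{1}{-11405} = - \frac{1}{11405} \approx -8.7681 \cdot 10^{-5}$)
$\left(-38825 + 36969\right) \left(\left(-2393 - 6988\right) \left(7174 + L\right) - 40293\right) = \left(-38825 + 36969\right) \left(\left(-2393 - 6988\right) \left(7174 - \frac{1}{11405}\right) - 40293\right) = - 1856 \left(\left(-9381\right) \frac{81819469}{11405} - 40293\right) = - 1856 \left(- \frac{767548438689}{11405} - 40293\right) = \left(-1856\right) \left(- \frac{768007980354}{11405}\right) = \frac{1425422811537024}{11405}$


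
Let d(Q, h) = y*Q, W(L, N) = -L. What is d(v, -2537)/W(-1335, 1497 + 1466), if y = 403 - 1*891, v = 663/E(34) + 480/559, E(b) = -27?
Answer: 58178872/6716385 ≈ 8.6622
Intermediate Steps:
v = -119219/5031 (v = 663/(-27) + 480/559 = 663*(-1/27) + 480*(1/559) = -221/9 + 480/559 = -119219/5031 ≈ -23.697)
y = -488 (y = 403 - 891 = -488)
d(Q, h) = -488*Q
d(v, -2537)/W(-1335, 1497 + 1466) = (-488*(-119219/5031))/((-1*(-1335))) = (58178872/5031)/1335 = (58178872/5031)*(1/1335) = 58178872/6716385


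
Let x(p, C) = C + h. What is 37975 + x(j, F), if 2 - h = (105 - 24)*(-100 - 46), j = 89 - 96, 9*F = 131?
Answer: 448358/9 ≈ 49818.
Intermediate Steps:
F = 131/9 (F = (1/9)*131 = 131/9 ≈ 14.556)
j = -7
h = 11828 (h = 2 - (105 - 24)*(-100 - 46) = 2 - 81*(-146) = 2 - 1*(-11826) = 2 + 11826 = 11828)
x(p, C) = 11828 + C (x(p, C) = C + 11828 = 11828 + C)
37975 + x(j, F) = 37975 + (11828 + 131/9) = 37975 + 106583/9 = 448358/9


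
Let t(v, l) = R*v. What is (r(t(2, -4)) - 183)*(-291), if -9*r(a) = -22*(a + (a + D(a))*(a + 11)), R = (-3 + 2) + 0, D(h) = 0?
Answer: 202439/3 ≈ 67480.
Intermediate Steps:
R = -1 (R = -1 + 0 = -1)
t(v, l) = -v
r(a) = 22*a/9 + 22*a*(11 + a)/9 (r(a) = -(-22)*(a + (a + 0)*(a + 11))/9 = -(-22)*(a + a*(11 + a))/9 = -(-22*a - 22*a*(11 + a))/9 = 22*a/9 + 22*a*(11 + a)/9)
(r(t(2, -4)) - 183)*(-291) = (22*(-1*2)*(12 - 1*2)/9 - 183)*(-291) = ((22/9)*(-2)*(12 - 2) - 183)*(-291) = ((22/9)*(-2)*10 - 183)*(-291) = (-440/9 - 183)*(-291) = -2087/9*(-291) = 202439/3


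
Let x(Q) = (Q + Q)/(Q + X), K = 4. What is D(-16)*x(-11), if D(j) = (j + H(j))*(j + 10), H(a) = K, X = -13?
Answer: 66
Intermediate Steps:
H(a) = 4
x(Q) = 2*Q/(-13 + Q) (x(Q) = (Q + Q)/(Q - 13) = (2*Q)/(-13 + Q) = 2*Q/(-13 + Q))
D(j) = (4 + j)*(10 + j) (D(j) = (j + 4)*(j + 10) = (4 + j)*(10 + j))
D(-16)*x(-11) = (40 + (-16)**2 + 14*(-16))*(2*(-11)/(-13 - 11)) = (40 + 256 - 224)*(2*(-11)/(-24)) = 72*(2*(-11)*(-1/24)) = 72*(11/12) = 66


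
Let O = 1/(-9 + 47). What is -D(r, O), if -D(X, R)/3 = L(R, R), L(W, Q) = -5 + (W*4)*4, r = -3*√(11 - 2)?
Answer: -261/19 ≈ -13.737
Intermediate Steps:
r = -9 (r = -3*√9 = -3*3 = -9)
O = 1/38 ≈ 0.026316
L(W, Q) = -5 + 16*W (L(W, Q) = -5 + (4*W)*4 = -5 + 16*W)
D(X, R) = 15 - 48*R (D(X, R) = -3*(-5 + 16*R) = 15 - 48*R)
-D(r, O) = -(15 - 48*1/38) = -(15 - 24/19) = -1*261/19 = -261/19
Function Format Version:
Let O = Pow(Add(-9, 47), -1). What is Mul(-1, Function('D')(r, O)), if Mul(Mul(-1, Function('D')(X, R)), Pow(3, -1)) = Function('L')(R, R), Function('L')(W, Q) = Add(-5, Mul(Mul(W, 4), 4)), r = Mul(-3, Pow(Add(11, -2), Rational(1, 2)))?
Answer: Rational(-261, 19) ≈ -13.737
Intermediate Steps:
r = -9 (r = Mul(-3, Pow(9, Rational(1, 2))) = Mul(-3, 3) = -9)
O = Rational(1, 38) (O = Pow(38, -1) = Rational(1, 38) ≈ 0.026316)
Function('L')(W, Q) = Add(-5, Mul(16, W)) (Function('L')(W, Q) = Add(-5, Mul(Mul(4, W), 4)) = Add(-5, Mul(16, W)))
Function('D')(X, R) = Add(15, Mul(-48, R)) (Function('D')(X, R) = Mul(-3, Add(-5, Mul(16, R))) = Add(15, Mul(-48, R)))
Mul(-1, Function('D')(r, O)) = Mul(-1, Add(15, Mul(-48, Rational(1, 38)))) = Mul(-1, Add(15, Rational(-24, 19))) = Mul(-1, Rational(261, 19)) = Rational(-261, 19)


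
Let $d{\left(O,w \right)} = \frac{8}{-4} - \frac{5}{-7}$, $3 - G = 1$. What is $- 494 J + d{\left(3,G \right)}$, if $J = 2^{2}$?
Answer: $- \frac{13841}{7} \approx -1977.3$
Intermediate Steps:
$G = 2$ ($G = 3 - 1 = 2$)
$J = 4$
$d{\left(O,w \right)} = - \frac{9}{7}$ ($d{\left(O,w \right)} = 8 \left(- \frac{1}{4}\right) - - \frac{5}{7} = -2 + \frac{5}{7} = - \frac{9}{7}$)
$- 494 J + d{\left(3,G \right)} = \left(-494\right) 4 - \frac{9}{7} = -1976 - \frac{9}{7} = - \frac{13841}{7}$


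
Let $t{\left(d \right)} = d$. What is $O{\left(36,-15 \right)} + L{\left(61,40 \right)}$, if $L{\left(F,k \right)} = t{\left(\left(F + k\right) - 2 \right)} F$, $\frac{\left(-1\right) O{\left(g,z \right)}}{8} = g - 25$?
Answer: $5951$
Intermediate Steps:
$O{\left(g,z \right)} = 200 - 8 g$ ($O{\left(g,z \right)} = - 8 \left(g - 25\right) = - 8 \left(-25 + g\right) = 200 - 8 g$)
$L{\left(F,k \right)} = F \left(-2 + F + k\right)$ ($L{\left(F,k \right)} = \left(\left(F + k\right) - 2\right) F = \left(-2 + F + k\right) F = F \left(-2 + F + k\right)$)
$O{\left(36,-15 \right)} + L{\left(61,40 \right)} = \left(200 - 288\right) + 61 \left(-2 + 61 + 40\right) = \left(200 - 288\right) + 61 \cdot 99 = -88 + 6039 = 5951$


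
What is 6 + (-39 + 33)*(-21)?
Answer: 132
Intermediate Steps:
6 + (-39 + 33)*(-21) = 6 - 6*(-21) = 6 + 126 = 132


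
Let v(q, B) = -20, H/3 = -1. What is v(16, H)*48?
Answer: -960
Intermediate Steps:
H = -3 (H = 3*(-1) = -3)
v(16, H)*48 = -20*48 = -960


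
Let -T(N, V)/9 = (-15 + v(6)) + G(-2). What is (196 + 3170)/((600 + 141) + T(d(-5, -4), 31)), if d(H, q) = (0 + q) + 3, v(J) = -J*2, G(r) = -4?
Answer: 33/10 ≈ 3.3000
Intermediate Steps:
v(J) = -2*J
d(H, q) = 3 + q (d(H, q) = q + 3 = 3 + q)
T(N, V) = 279 (T(N, V) = -9*((-15 - 2*6) - 4) = -9*((-15 - 12) - 4) = -9*(-27 - 4) = -9*(-31) = 279)
(196 + 3170)/((600 + 141) + T(d(-5, -4), 31)) = (196 + 3170)/((600 + 141) + 279) = 3366/(741 + 279) = 3366/1020 = 3366*(1/1020) = 33/10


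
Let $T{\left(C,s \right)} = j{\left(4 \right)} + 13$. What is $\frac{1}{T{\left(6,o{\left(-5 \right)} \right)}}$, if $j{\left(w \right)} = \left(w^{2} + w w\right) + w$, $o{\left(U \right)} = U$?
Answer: $\frac{1}{49} \approx 0.020408$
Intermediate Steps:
$j{\left(w \right)} = w + 2 w^{2}$ ($j{\left(w \right)} = \left(w^{2} + w^{2}\right) + w = 2 w^{2} + w = w + 2 w^{2}$)
$T{\left(C,s \right)} = 49$ ($T{\left(C,s \right)} = 4 \left(1 + 2 \cdot 4\right) + 13 = 4 \left(1 + 8\right) + 13 = 4 \cdot 9 + 13 = 36 + 13 = 49$)
$\frac{1}{T{\left(6,o{\left(-5 \right)} \right)}} = \frac{1}{49}$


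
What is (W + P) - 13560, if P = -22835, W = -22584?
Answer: -58979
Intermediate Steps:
(W + P) - 13560 = (-22584 - 22835) - 13560 = -45419 - 13560 = -58979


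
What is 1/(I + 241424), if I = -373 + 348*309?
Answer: 1/348583 ≈ 2.8688e-6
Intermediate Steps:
I = 107159 (I = -373 + 107532 = 107159)
1/(I + 241424) = 1/(107159 + 241424) = 1/348583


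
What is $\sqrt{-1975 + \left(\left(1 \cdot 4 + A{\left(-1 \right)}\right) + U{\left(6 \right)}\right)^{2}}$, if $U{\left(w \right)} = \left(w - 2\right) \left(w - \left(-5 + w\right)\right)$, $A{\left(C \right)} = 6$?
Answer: $5 i \sqrt{43} \approx 32.787 i$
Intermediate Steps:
$U{\left(w \right)} = -10 + 5 w$ ($U{\left(w \right)} = \left(-2 + w\right) 5 = -10 + 5 w$)
$\sqrt{-1975 + \left(\left(1 \cdot 4 + A{\left(-1 \right)}\right) + U{\left(6 \right)}\right)^{2}} = \sqrt{-1975 + \left(\left(1 \cdot 4 + 6\right) + \left(-10 + 5 \cdot 6\right)\right)^{2}} = \sqrt{-1975 + \left(\left(4 + 6\right) + \left(-10 + 30\right)\right)^{2}} = \sqrt{-1975 + \left(10 + 20\right)^{2}} = \sqrt{-1975 + 30^{2}} = \sqrt{-1975 + 900} = \sqrt{-1075} = 5 i \sqrt{43}$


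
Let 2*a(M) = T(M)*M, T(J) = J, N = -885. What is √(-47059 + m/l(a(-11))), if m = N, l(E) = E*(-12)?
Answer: I*√22775966/22 ≈ 216.93*I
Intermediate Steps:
a(M) = M²/2 (a(M) = (M*M)/2 = M²/2)
l(E) = -12*E
m = -885
√(-47059 + m/l(a(-11))) = √(-47059 - 885/((-6*(-11)²))) = √(-47059 - 885/((-6*121))) = √(-47059 - 885/((-12*121/2))) = √(-47059 - 885/(-726)) = √(-47059 - 885*(-1/726)) = √(-47059 + 295/242) = √(-11387983/242) = I*√22775966/22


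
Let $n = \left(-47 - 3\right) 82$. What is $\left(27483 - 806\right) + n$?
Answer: $22577$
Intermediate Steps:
$n = -4100$ ($n = \left(-50\right) 82 = -4100$)
$\left(27483 - 806\right) + n = \left(27483 - 806\right) - 4100 = 26677 - 4100 = 22577$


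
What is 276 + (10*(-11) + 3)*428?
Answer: -45520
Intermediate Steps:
276 + (10*(-11) + 3)*428 = 276 + (-110 + 3)*428 = 276 - 107*428 = 276 - 45796 = -45520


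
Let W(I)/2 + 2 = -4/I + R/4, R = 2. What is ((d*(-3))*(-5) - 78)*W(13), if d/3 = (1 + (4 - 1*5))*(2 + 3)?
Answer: 282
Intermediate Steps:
W(I) = -3 - 8/I (W(I) = -4 + 2*(-4/I + 2/4) = -4 + 2*(-4/I + 2*(¼)) = -4 + 2*(-4/I + ½) = -4 + 2*(½ - 4/I) = -4 + (1 - 8/I) = -3 - 8/I)
d = 0 (d = 3*((1 + (4 - 1*5))*(2 + 3)) = 3*((1 + (4 - 5))*5) = 3*((1 - 1)*5) = 3*(0*5) = 3*0 = 0)
((d*(-3))*(-5) - 78)*W(13) = ((0*(-3))*(-5) - 78)*(-3 - 8/13) = (0*(-5) - 78)*(-3 - 8*1/13) = (0 - 78)*(-3 - 8/13) = -78*(-47/13) = 282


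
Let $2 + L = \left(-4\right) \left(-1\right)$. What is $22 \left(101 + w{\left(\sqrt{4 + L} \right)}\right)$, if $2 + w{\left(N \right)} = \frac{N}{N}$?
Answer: $2200$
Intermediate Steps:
$L = 2$ ($L = -2 - -4 = -2 + 4 = 2$)
$w{\left(N \right)} = -1$ ($w{\left(N \right)} = -2 + \frac{N}{N} = -2 + 1 = -1$)
$22 \left(101 + w{\left(\sqrt{4 + L} \right)}\right) = 22 \left(101 - 1\right) = 22 \cdot 100 = 2200$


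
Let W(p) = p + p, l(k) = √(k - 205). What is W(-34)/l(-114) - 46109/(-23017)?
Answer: 46109/23017 + 68*I*√319/319 ≈ 2.0033 + 3.8073*I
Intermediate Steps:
l(k) = √(-205 + k)
W(p) = 2*p
W(-34)/l(-114) - 46109/(-23017) = (2*(-34))/(√(-205 - 114)) - 46109/(-23017) = -68*(-I*√319/319) - 46109*(-1/23017) = -68*(-I*√319/319) + 46109/23017 = -(-68)*I*√319/319 + 46109/23017 = 68*I*√319/319 + 46109/23017 = 46109/23017 + 68*I*√319/319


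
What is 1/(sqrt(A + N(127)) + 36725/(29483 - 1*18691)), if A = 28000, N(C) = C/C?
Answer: -396336200/3259851133639 + 116467264*sqrt(28001)/3259851133639 ≈ 0.0058569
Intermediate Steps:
N(C) = 1
1/(sqrt(A + N(127)) + 36725/(29483 - 1*18691)) = 1/(sqrt(28000 + 1) + 36725/(29483 - 1*18691)) = 1/(sqrt(28001) + 36725/(29483 - 18691)) = 1/(sqrt(28001) + 36725/10792) = 1/(36725/10792 + sqrt(28001))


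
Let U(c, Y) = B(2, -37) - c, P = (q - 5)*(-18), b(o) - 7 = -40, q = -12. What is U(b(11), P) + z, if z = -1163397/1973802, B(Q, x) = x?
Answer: -3019535/657934 ≈ -4.5894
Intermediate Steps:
b(o) = -33 (b(o) = 7 - 40 = -33)
P = 306 (P = (-12 - 5)*(-18) = -17*(-18) = 306)
U(c, Y) = -37 - c
z = -387799/657934 (z = -1163397*1/1973802 = -387799/657934 ≈ -0.58942)
U(b(11), P) + z = (-37 - 1*(-33)) - 387799/657934 = (-37 + 33) - 387799/657934 = -4 - 387799/657934 = -3019535/657934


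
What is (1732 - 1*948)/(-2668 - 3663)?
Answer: -784/6331 ≈ -0.12384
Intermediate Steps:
(1732 - 1*948)/(-2668 - 3663) = (1732 - 948)/(-6331) = 784*(-1/6331) = -784/6331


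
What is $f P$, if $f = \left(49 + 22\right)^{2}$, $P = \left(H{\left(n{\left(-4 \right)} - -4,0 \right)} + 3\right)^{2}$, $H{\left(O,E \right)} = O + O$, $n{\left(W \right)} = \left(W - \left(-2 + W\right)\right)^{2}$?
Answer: $1819801$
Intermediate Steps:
$n{\left(W \right)} = 4$ ($n{\left(W \right)} = 2^{2} = 4$)
$H{\left(O,E \right)} = 2 O$
$P = 361$ ($P = \left(2 \left(4 - -4\right) + 3\right)^{2} = \left(2 \left(4 + 4\right) + 3\right)^{2} = \left(2 \cdot 8 + 3\right)^{2} = \left(16 + 3\right)^{2} = 19^{2} = 361$)
$f = 5041$ ($f = 71^{2} = 5041$)
$f P = 5041 \cdot 361 = 1819801$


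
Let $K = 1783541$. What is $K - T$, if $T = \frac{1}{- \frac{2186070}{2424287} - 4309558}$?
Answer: $\frac{18633736544353630143}{10447607621216} \approx 1.7835 \cdot 10^{6}$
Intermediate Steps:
$T = - \frac{2424287}{10447607621216}$ ($T = \frac{1}{\left(-2186070\right) \frac{1}{2424287} - 4309558} = \frac{1}{- \frac{2186070}{2424287} - 4309558} = \frac{1}{- \frac{10447607621216}{2424287}} = - \frac{2424287}{10447607621216} \approx -2.3204 \cdot 10^{-7}$)
$K - T = 1783541 - - \frac{2424287}{10447607621216} = 1783541 + \frac{2424287}{10447607621216} = \frac{18633736544353630143}{10447607621216}$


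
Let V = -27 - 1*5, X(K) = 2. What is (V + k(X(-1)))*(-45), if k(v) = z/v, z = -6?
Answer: 1575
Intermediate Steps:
V = -32 (V = -27 - 5 = -32)
k(v) = -6/v
(V + k(X(-1)))*(-45) = (-32 - 6/2)*(-45) = (-32 - 6*½)*(-45) = (-32 - 3)*(-45) = -35*(-45) = 1575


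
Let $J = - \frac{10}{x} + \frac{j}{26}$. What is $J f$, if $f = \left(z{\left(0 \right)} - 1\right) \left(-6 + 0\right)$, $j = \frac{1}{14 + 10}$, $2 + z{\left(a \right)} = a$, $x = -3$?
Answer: $\frac{6243}{104} \approx 60.029$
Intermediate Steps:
$z{\left(a \right)} = -2 + a$
$j = \frac{1}{24} \approx 0.041667$
$J = \frac{2081}{624}$ ($J = - \frac{10}{-3} + \frac{1}{24 \cdot 26} = \left(-10\right) \left(- \frac{1}{3}\right) + \frac{1}{24} \cdot \frac{1}{26} = \frac{10}{3} + \frac{1}{624} = \frac{2081}{624} \approx 3.3349$)
$f = 18$ ($f = \left(\left(-2 + 0\right) - 1\right) \left(-6 + 0\right) = \left(-2 - 1\right) \left(-6\right) = \left(-3\right) \left(-6\right) = 18$)
$J f = \frac{2081}{624} \cdot 18 = \frac{6243}{104}$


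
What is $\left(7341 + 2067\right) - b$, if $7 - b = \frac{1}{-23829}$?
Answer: $\frac{224016428}{23829} \approx 9401.0$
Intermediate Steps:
$b = \frac{166804}{23829}$ ($b = 7 - \frac{1}{-23829} = 7 - - \frac{1}{23829} = 7 + \frac{1}{23829} = \frac{166804}{23829} \approx 7.0$)
$\left(7341 + 2067\right) - b = \left(7341 + 2067\right) - \frac{166804}{23829} = 9408 - \frac{166804}{23829} = \frac{224016428}{23829}$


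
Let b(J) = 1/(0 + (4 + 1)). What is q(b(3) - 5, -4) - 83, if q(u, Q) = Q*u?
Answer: -319/5 ≈ -63.800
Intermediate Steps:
b(J) = ⅕ (b(J) = 1/(0 + 5) = 1/5 = ⅕)
q(b(3) - 5, -4) - 83 = -4*(⅕ - 5) - 83 = -4*(-24/5) - 83 = 96/5 - 83 = -319/5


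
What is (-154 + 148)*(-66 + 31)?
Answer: 210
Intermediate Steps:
(-154 + 148)*(-66 + 31) = -6*(-35) = 210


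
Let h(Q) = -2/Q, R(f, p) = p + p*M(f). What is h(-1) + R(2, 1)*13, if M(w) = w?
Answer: 41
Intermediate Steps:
R(f, p) = p + f*p (R(f, p) = p + p*f = p + f*p)
h(-1) + R(2, 1)*13 = -2/(-1) + (1*(1 + 2))*13 = -2*(-1) + (1*3)*13 = 2 + 3*13 = 2 + 39 = 41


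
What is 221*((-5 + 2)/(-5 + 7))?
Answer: -663/2 ≈ -331.50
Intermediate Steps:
221*((-5 + 2)/(-5 + 7)) = 221*(-3/2) = -663/2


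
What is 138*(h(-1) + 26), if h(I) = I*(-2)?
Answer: 3864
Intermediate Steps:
h(I) = -2*I
138*(h(-1) + 26) = 138*(-2*(-1) + 26) = 138*(2 + 26) = 138*28 = 3864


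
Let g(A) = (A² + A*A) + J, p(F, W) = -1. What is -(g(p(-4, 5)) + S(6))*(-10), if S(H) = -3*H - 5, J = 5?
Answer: -160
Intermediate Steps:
g(A) = 5 + 2*A² (g(A) = (A² + A*A) + 5 = (A² + A²) + 5 = 2*A² + 5 = 5 + 2*A²)
S(H) = -5 - 3*H
-(g(p(-4, 5)) + S(6))*(-10) = -((5 + 2*(-1)²) + (-5 - 3*6))*(-10) = -((5 + 2*1) + (-5 - 18))*(-10) = -((5 + 2) - 23)*(-10) = -(7 - 23)*(-10) = -(-16)*(-10) = -1*160 = -160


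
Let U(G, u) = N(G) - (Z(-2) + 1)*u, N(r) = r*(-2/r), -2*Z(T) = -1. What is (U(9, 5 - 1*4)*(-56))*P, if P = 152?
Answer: 29792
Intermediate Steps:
Z(T) = 1/2 (Z(T) = -1/2*(-1) = 1/2)
N(r) = -2
U(G, u) = -2 - 3*u/2 (U(G, u) = -2 - (1/2 + 1)*u = -2 - 3*u/2)
(U(9, 5 - 1*4)*(-56))*P = ((-2 - 3*(5 - 1*4)/2)*(-56))*152 = ((-2 - 3*(5 - 4)/2)*(-56))*152 = ((-2 - 3/2*1)*(-56))*152 = ((-2 - 3/2)*(-56))*152 = -7/2*(-56)*152 = 196*152 = 29792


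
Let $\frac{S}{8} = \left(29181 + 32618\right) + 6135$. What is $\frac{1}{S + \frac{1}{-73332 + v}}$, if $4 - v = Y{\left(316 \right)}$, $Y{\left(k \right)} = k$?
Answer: $\frac{73644}{40023451967} \approx 1.84 \cdot 10^{-6}$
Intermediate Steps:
$v = -312$ ($v = 4 - 316 = -312$)
$S = 543472$ ($S = 8 \left(\left(29181 + 32618\right) + 6135\right) = 8 \left(61799 + 6135\right) = 8 \cdot 67934 = 543472$)
$\frac{1}{S + \frac{1}{-73332 + v}} = \frac{1}{543472 + \frac{1}{-73332 - 312}} = \frac{1}{543472 + \frac{1}{-73644}} = \frac{1}{543472 - \frac{1}{73644}} = \frac{1}{\frac{40023451967}{73644}} = \frac{73644}{40023451967}$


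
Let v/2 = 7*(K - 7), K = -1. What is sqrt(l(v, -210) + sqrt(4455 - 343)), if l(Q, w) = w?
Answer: sqrt(-210 + 4*sqrt(257)) ≈ 12.078*I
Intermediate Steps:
v = -112 (v = 2*(7*(-1 - 7)) = 2*(7*(-8)) = 2*(-56) = -112)
sqrt(l(v, -210) + sqrt(4455 - 343)) = sqrt(-210 + sqrt(4455 - 343)) = sqrt(-210 + sqrt(4112)) = sqrt(-210 + 4*sqrt(257))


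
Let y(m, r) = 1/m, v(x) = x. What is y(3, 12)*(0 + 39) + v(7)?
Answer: 20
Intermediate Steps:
y(3, 12)*(0 + 39) + v(7) = (0 + 39)/3 + 7 = (⅓)*39 + 7 = 13 + 7 = 20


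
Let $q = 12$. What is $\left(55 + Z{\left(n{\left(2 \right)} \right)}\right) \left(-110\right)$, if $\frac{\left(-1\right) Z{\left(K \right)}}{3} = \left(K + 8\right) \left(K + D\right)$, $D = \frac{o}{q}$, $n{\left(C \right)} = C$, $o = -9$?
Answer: $-1925$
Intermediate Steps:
$D = - \frac{3}{4}$ ($D = - \frac{9}{12} = \left(-9\right) \frac{1}{12} = - \frac{3}{4} \approx -0.75$)
$Z{\left(K \right)} = - 3 \left(8 + K\right) \left(- \frac{3}{4} + K\right)$ ($Z{\left(K \right)} = - 3 \left(K + 8\right) \left(K - \frac{3}{4}\right) = - 3 \left(8 + K\right) \left(- \frac{3}{4} + K\right)$)
$\left(55 + Z{\left(n{\left(2 \right)} \right)}\right) \left(-110\right) = \left(55 - \left(\frac{51}{2} + 12\right)\right) \left(-110\right) = \left(55 - \frac{75}{2}\right) \left(-110\right) = \frac{35}{2} \left(-110\right) = -1925$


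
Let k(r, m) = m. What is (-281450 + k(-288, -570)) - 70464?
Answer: -352484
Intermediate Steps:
(-281450 + k(-288, -570)) - 70464 = (-281450 - 570) - 70464 = -282020 - 70464 = -352484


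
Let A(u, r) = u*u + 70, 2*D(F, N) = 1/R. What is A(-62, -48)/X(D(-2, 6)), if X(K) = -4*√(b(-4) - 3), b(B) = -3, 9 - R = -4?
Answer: 1957*I*√6/12 ≈ 399.47*I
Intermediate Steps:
R = 13 (R = 9 - 1*(-4) = 9 + 4 = 13)
D(F, N) = 1/26 (D(F, N) = (½)/13 = (½)*(1/13) = 1/26)
X(K) = -4*I*√6 (X(K) = -4*√(-3 - 3) = -4*I*√6)
A(u, r) = 70 + u² (A(u, r) = u² + 70 = 70 + u²)
A(-62, -48)/X(D(-2, 6)) = (70 + (-62)²)/((-4*I*√6)) = (70 + 3844)*(I*√6/24) = 3914*(I*√6/24) = 1957*I*√6/12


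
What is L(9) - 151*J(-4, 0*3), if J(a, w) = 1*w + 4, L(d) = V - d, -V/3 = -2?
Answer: -607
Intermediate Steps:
V = 6 (V = -3*(-2) = 6)
L(d) = 6 - d
J(a, w) = 4 + w (J(a, w) = w + 4 = 4 + w)
L(9) - 151*J(-4, 0*3) = (6 - 1*9) - 151*(4 + 0*3) = (6 - 9) - 151*(4 + 0) = -3 - 151*4 = -3 - 604 = -607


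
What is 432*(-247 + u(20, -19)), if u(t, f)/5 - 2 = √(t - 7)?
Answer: -102384 + 2160*√13 ≈ -94596.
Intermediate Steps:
u(t, f) = 10 + 5*√(-7 + t) (u(t, f) = 10 + 5*√(t - 7) = 10 + 5*√(-7 + t))
432*(-247 + u(20, -19)) = 432*(-247 + (10 + 5*√(-7 + 20))) = 432*(-247 + (10 + 5*√13)) = 432*(-237 + 5*√13) = -102384 + 2160*√13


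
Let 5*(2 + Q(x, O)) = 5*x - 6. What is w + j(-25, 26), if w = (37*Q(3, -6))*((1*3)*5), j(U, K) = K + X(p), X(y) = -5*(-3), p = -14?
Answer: -70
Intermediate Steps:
X(y) = 15
j(U, K) = 15 + K (j(U, K) = K + 15 = 15 + K)
Q(x, O) = -16/5 + x (Q(x, O) = -2 + (5*x - 6)/5 = -2 + (-6 + 5*x)/5 = -2 + (-6/5 + x) = -16/5 + x)
w = -111 (w = (37*(-16/5 + 3))*((1*3)*5) = (37*(-⅕))*(3*5) = -37/5*15 = -111)
w + j(-25, 26) = -111 + (15 + 26) = -111 + 41 = -70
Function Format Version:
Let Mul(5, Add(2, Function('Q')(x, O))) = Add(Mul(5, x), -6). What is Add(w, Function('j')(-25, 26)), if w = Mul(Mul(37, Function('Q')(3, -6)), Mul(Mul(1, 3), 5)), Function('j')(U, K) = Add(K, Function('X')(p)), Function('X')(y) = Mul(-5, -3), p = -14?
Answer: -70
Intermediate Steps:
Function('X')(y) = 15
Function('j')(U, K) = Add(15, K) (Function('j')(U, K) = Add(K, 15) = Add(15, K))
Function('Q')(x, O) = Add(Rational(-16, 5), x) (Function('Q')(x, O) = Add(-2, Mul(Rational(1, 5), Add(Mul(5, x), -6))) = Add(-2, Mul(Rational(1, 5), Add(-6, Mul(5, x)))) = Add(-2, Add(Rational(-6, 5), x)) = Add(Rational(-16, 5), x))
w = -111 (w = Mul(Mul(37, Add(Rational(-16, 5), 3)), Mul(Mul(1, 3), 5)) = Mul(Mul(37, Rational(-1, 5)), Mul(3, 5)) = Mul(Rational(-37, 5), 15) = -111)
Add(w, Function('j')(-25, 26)) = Add(-111, Add(15, 26)) = Add(-111, 41) = -70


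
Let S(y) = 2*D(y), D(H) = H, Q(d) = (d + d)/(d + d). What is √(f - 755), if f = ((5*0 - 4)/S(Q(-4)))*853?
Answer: I*√2461 ≈ 49.608*I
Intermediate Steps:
Q(d) = 1 (Q(d) = (2*d)/((2*d)) = (2*d)*(1/(2*d)) = 1)
S(y) = 2*y
f = -1706 (f = ((5*0 - 4)/((2*1)))*853 = ((0 - 4)/2)*853 = -4*½*853 = -2*853 = -1706)
√(f - 755) = √(-1706 - 755) = √(-2461) = I*√2461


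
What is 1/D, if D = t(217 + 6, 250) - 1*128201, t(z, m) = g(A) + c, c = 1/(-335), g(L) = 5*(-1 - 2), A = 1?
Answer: -335/42952361 ≈ -7.7993e-6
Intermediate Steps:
g(L) = -15 (g(L) = 5*(-3) = -15)
c = -1/335 ≈ -0.0029851
t(z, m) = -5026/335 (t(z, m) = -15 - 1/335 = -5026/335)
D = -42952361/335 (D = -5026/335 - 1*128201 = -5026/335 - 128201 = -42952361/335 ≈ -1.2822e+5)
1/D = 1/(-42952361/335) = -335/42952361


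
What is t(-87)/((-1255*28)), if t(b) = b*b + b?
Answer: -3741/17570 ≈ -0.21292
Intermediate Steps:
t(b) = b + b² (t(b) = b² + b = b + b²)
t(-87)/((-1255*28)) = (-87*(1 - 87))/((-1255*28)) = -87*(-86)/(-35140) = 7482*(-1/35140) = -3741/17570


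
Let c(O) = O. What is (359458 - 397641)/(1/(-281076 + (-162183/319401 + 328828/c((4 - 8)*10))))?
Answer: 11760595320212417/1064670 ≈ 1.1046e+10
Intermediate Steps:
(359458 - 397641)/(1/(-281076 + (-162183/319401 + 328828/c((4 - 8)*10)))) = (359458 - 397641)/(1/(-281076 + (-162183/319401 + 328828/(((4 - 8)*10))))) = -38183/(1/(-281076 + (-162183*1/319401 + 328828/((-4*10))))) = -(-1142640500191199/106467 - 3138909881/10) = -38183/(1/(-281076 + (-54061/106467 - 82207/10))) = -38183/(1/(-281076 - 8752873279/1064670)) = -38183/(1/(-308006058199/1064670)) = -38183/(-1064670/308006058199) = -38183*(-308006058199/1064670) = 11760595320212417/1064670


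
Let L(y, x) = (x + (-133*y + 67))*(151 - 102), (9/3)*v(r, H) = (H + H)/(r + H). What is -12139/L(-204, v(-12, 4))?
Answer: -36417/3998204 ≈ -0.0091083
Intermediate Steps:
v(r, H) = 2*H/(3*(H + r)) (v(r, H) = ((H + H)/(r + H))/3 = ((2*H)/(H + r))/3 = (2*H/(H + r))/3 = 2*H/(3*(H + r)))
L(y, x) = 3283 - 6517*y + 49*x (L(y, x) = (x + (67 - 133*y))*49 = (67 + x - 133*y)*49 = 3283 - 6517*y + 49*x)
-12139/L(-204, v(-12, 4)) = -12139/(3283 - 6517*(-204) + 49*((⅔)*4/(4 - 12))) = -12139/(3283 + 1329468 + 49*((⅔)*4/(-8))) = -12139/(3283 + 1329468 + 49*((⅔)*4*(-⅛))) = -12139/(3283 + 1329468 + 49*(-⅓)) = -12139/(3283 + 1329468 - 49/3) = -12139/3998204/3 = -12139*3/3998204 = -36417/3998204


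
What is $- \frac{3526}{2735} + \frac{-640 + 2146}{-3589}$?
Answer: $- \frac{16773724}{9815915} \approx -1.7088$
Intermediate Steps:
$- \frac{3526}{2735} + \frac{-640 + 2146}{-3589} = \left(-3526\right) \frac{1}{2735} + 1506 \left(- \frac{1}{3589}\right) = - \frac{3526}{2735} - \frac{1506}{3589} = - \frac{16773724}{9815915}$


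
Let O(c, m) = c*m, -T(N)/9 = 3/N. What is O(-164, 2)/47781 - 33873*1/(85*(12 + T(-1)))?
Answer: -539857711/52798005 ≈ -10.225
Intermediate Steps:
T(N) = -27/N
O(-164, 2)/47781 - 33873*1/(85*(12 + T(-1))) = -164*2/47781 - 33873*1/(85*(12 - 27/(-1))) = -328*1/47781 - 33873*1/(85*(12 - 27*(-1))) = -328/47781 - 33873*1/(85*(12 + 27)) = -328/47781 - 33873/(39*85) = -328/47781 - 33873/3315 = -328/47781 - 33873*1/3315 = -328/47781 - 11291/1105 = -539857711/52798005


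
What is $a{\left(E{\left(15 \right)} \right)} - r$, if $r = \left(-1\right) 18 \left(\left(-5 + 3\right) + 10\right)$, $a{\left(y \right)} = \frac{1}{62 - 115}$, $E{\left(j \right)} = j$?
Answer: $\frac{7631}{53} \approx 143.98$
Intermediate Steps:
$a{\left(y \right)} = - \frac{1}{53}$ ($a{\left(y \right)} = \frac{1}{-53} = - \frac{1}{53}$)
$r = -144$ ($r = - 18 \left(-2 + 10\right) = \left(-18\right) 8 = -144$)
$a{\left(E{\left(15 \right)} \right)} - r = - \frac{1}{53} - -144 = - \frac{1}{53} + 144 = \frac{7631}{53}$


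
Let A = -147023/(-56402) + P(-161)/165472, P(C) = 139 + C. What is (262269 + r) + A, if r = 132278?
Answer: 920578109672245/2333237936 ≈ 3.9455e+5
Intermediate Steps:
A = 6081737253/2333237936 (A = -147023/(-56402) + (139 - 161)/165472 = -147023*(-1/56402) - 22*1/165472 = 147023/56402 - 11/82736 = 6081737253/2333237936 ≈ 2.6066)
(262269 + r) + A = (262269 + 132278) + 6081737253/2333237936 = 394547 + 6081737253/2333237936 = 920578109672245/2333237936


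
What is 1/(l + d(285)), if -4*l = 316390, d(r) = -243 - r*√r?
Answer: -317362/25087063261 + 1140*√285/25087063261 ≈ -1.1883e-5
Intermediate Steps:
d(r) = -243 - r^(3/2)
l = -158195/2 (l = -¼*316390 = -158195/2 ≈ -79098.)
1/(l + d(285)) = 1/(-158195/2 + (-243 - 285^(3/2))) = 1/(-158195/2 + (-243 - 285*√285)) = 1/(-158681/2 - 285*√285)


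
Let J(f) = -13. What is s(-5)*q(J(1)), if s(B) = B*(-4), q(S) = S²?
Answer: 3380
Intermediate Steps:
s(B) = -4*B
s(-5)*q(J(1)) = -4*(-5)*(-13)² = 20*169 = 3380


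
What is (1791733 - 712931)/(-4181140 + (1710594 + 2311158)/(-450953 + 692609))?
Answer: -10862457338/42099731087 ≈ -0.25802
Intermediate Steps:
(1791733 - 712931)/(-4181140 + (1710594 + 2311158)/(-450953 + 692609)) = 1078802/(-4181140 + 4021752/241656) = 1078802/(-4181140 + 4021752*(1/241656)) = 1078802/(-4181140 + 167573/10069) = 1078802/(-42099731087/10069) = 1078802*(-10069/42099731087) = -10862457338/42099731087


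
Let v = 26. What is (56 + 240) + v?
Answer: 322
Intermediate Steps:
(56 + 240) + v = (56 + 240) + 26 = 296 + 26 = 322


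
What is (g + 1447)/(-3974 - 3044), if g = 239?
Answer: -843/3509 ≈ -0.24024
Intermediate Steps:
(g + 1447)/(-3974 - 3044) = (239 + 1447)/(-3974 - 3044) = 1686/(-7018) = 1686*(-1/7018) = -843/3509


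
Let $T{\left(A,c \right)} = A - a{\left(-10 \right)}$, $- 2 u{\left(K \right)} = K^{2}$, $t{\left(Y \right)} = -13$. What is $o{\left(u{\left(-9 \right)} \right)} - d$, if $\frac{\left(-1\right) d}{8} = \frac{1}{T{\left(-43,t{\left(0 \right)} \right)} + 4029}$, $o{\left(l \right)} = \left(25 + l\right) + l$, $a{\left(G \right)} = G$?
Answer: $- \frac{55942}{999} \approx -55.998$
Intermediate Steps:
$u{\left(K \right)} = - \frac{K^{2}}{2}$
$o{\left(l \right)} = 25 + 2 l$
$T{\left(A,c \right)} = 10 + A$ ($T{\left(A,c \right)} = A - -10 = A + 10 = 10 + A$)
$d = - \frac{2}{999}$ ($d = - \frac{8}{\left(10 - 43\right) + 4029} = - \frac{8}{-33 + 4029} = - \frac{8}{3996} = \left(-8\right) \frac{1}{3996} = - \frac{2}{999} \approx -0.002002$)
$o{\left(u{\left(-9 \right)} \right)} - d = \left(25 + 2 \left(- \frac{\left(-9\right)^{2}}{2}\right)\right) - - \frac{2}{999} = \left(25 + 2 \left(\left(- \frac{1}{2}\right) 81\right)\right) + \frac{2}{999} = \left(25 + 2 \left(- \frac{81}{2}\right)\right) + \frac{2}{999} = \left(25 - 81\right) + \frac{2}{999} = -56 + \frac{2}{999} = - \frac{55942}{999}$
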